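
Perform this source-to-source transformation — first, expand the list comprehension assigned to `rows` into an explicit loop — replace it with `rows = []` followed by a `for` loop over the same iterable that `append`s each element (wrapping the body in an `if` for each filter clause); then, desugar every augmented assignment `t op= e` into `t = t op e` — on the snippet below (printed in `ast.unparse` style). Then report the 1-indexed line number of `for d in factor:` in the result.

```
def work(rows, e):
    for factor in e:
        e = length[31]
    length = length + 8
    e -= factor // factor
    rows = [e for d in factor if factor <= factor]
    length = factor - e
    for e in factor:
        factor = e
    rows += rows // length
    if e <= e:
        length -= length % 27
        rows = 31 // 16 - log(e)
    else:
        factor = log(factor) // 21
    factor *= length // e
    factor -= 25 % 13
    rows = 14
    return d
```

7

Transformed code:
def work(rows, e):
    for factor in e:
        e = length[31]
    length = length + 8
    e = e - factor // factor
    rows = []
    for d in factor:
        if factor <= factor:
            rows.append(e)
    length = factor - e
    for e in factor:
        factor = e
    rows = rows + rows // length
    if e <= e:
        length = length - length % 27
        rows = 31 // 16 - log(e)
    else:
        factor = log(factor) // 21
    factor = factor * (length // e)
    factor = factor - 25 % 13
    rows = 14
    return d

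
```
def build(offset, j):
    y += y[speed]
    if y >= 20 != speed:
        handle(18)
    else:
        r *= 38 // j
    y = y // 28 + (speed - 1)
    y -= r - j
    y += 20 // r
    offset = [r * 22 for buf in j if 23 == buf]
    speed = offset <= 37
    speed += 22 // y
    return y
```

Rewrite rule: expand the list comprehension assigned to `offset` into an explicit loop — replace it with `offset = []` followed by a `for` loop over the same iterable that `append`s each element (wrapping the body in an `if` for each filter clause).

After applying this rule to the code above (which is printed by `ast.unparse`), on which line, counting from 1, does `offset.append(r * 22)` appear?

Transformed code:
def build(offset, j):
    y += y[speed]
    if y >= 20 != speed:
        handle(18)
    else:
        r *= 38 // j
    y = y // 28 + (speed - 1)
    y -= r - j
    y += 20 // r
    offset = []
    for buf in j:
        if 23 == buf:
            offset.append(r * 22)
    speed = offset <= 37
    speed += 22 // y
    return y

13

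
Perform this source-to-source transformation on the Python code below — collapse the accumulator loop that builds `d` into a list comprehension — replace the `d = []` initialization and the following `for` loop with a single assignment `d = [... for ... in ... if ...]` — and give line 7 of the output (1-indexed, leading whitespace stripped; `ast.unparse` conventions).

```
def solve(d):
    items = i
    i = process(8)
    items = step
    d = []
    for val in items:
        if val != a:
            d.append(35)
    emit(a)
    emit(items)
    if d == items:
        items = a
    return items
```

emit(items)

Transformed code:
def solve(d):
    items = i
    i = process(8)
    items = step
    d = [35 for val in items if val != a]
    emit(a)
    emit(items)
    if d == items:
        items = a
    return items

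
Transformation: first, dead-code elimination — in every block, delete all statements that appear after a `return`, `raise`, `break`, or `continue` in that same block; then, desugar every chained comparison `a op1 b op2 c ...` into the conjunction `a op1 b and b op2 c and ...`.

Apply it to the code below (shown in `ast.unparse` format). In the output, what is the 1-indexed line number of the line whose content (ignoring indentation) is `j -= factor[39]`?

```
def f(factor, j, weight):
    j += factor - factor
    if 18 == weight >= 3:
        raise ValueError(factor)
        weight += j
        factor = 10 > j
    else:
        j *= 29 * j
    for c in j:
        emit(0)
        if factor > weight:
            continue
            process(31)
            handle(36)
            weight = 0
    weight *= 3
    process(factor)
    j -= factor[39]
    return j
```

13

Transformed code:
def f(factor, j, weight):
    j += factor - factor
    if 18 == weight and weight >= 3:
        raise ValueError(factor)
    else:
        j *= 29 * j
    for c in j:
        emit(0)
        if factor > weight:
            continue
    weight *= 3
    process(factor)
    j -= factor[39]
    return j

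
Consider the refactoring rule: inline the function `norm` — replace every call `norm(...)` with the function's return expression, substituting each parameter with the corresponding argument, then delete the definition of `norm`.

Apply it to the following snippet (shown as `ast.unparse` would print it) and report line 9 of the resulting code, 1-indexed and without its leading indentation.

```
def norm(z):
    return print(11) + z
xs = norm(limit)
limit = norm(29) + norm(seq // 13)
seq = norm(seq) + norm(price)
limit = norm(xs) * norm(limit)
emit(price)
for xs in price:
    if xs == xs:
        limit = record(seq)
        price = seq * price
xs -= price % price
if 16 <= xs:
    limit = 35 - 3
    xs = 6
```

price = seq * price

Transformed code:
xs = print(11) + limit
limit = print(11) + 29 + (print(11) + seq // 13)
seq = print(11) + seq + (print(11) + price)
limit = (print(11) + xs) * (print(11) + limit)
emit(price)
for xs in price:
    if xs == xs:
        limit = record(seq)
        price = seq * price
xs -= price % price
if 16 <= xs:
    limit = 35 - 3
    xs = 6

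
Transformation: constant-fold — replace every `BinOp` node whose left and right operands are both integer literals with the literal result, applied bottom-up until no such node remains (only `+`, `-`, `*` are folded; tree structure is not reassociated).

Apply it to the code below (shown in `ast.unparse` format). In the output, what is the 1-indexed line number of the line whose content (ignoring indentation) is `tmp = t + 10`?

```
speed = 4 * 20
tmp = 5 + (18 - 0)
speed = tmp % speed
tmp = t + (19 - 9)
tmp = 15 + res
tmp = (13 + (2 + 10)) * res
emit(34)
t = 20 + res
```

Transformed code:
speed = 80
tmp = 23
speed = tmp % speed
tmp = t + 10
tmp = 15 + res
tmp = 25 * res
emit(34)
t = 20 + res

4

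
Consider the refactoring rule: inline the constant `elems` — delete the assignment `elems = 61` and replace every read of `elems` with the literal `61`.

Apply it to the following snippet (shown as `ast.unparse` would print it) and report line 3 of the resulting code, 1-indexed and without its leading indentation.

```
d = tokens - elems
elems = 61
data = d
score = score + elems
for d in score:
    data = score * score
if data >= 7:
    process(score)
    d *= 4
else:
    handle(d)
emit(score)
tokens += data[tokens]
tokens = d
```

score = score + 61

Transformed code:
d = tokens - 61
data = d
score = score + 61
for d in score:
    data = score * score
if data >= 7:
    process(score)
    d *= 4
else:
    handle(d)
emit(score)
tokens += data[tokens]
tokens = d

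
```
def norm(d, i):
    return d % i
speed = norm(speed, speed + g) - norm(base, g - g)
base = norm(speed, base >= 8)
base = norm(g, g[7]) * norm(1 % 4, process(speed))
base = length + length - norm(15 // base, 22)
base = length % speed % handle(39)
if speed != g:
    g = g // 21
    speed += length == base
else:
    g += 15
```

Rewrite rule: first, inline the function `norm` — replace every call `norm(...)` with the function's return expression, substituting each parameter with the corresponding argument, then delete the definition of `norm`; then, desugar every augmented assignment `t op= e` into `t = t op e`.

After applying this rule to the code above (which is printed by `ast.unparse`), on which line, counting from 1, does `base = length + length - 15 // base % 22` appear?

4

Transformed code:
speed = speed % (speed + g) - base % (g - g)
base = speed % (base >= 8)
base = g % g[7] * (1 % 4 % process(speed))
base = length + length - 15 // base % 22
base = length % speed % handle(39)
if speed != g:
    g = g // 21
    speed = speed + (length == base)
else:
    g = g + 15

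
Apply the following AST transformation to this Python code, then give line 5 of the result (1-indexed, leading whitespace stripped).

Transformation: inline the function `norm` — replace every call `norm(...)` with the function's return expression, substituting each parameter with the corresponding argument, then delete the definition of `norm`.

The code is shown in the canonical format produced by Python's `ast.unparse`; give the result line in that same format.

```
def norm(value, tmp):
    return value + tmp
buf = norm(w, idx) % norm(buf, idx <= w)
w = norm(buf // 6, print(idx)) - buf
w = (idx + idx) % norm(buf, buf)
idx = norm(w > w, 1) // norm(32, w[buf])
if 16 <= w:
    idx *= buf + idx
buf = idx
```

if 16 <= w:

Transformed code:
buf = (w + idx) % (buf + (idx <= w))
w = buf // 6 + print(idx) - buf
w = (idx + idx) % (buf + buf)
idx = ((w > w) + 1) // (32 + w[buf])
if 16 <= w:
    idx *= buf + idx
buf = idx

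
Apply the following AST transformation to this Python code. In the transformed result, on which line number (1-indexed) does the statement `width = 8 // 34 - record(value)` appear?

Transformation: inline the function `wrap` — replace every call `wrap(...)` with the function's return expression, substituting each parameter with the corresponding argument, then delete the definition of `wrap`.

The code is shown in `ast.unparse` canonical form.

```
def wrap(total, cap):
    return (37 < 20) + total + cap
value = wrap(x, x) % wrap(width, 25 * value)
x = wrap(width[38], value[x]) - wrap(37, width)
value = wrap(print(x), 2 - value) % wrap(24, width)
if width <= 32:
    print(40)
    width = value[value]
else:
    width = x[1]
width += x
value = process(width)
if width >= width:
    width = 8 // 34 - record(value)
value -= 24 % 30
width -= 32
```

Transformed code:
value = ((37 < 20) + x + x) % ((37 < 20) + width + 25 * value)
x = (37 < 20) + width[38] + value[x] - ((37 < 20) + 37 + width)
value = ((37 < 20) + print(x) + (2 - value)) % ((37 < 20) + 24 + width)
if width <= 32:
    print(40)
    width = value[value]
else:
    width = x[1]
width += x
value = process(width)
if width >= width:
    width = 8 // 34 - record(value)
value -= 24 % 30
width -= 32

12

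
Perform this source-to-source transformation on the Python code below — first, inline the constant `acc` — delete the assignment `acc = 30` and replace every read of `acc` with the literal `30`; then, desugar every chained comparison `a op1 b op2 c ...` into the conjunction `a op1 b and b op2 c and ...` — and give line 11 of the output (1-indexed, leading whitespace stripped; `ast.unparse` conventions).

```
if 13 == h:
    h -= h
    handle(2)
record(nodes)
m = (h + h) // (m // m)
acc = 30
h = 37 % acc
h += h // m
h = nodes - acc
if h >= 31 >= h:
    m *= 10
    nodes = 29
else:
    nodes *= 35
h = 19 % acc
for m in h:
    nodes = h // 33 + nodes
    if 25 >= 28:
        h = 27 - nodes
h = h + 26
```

Transformed code:
if 13 == h:
    h -= h
    handle(2)
record(nodes)
m = (h + h) // (m // m)
h = 37 % 30
h += h // m
h = nodes - 30
if h >= 31 and 31 >= h:
    m *= 10
    nodes = 29
else:
    nodes *= 35
h = 19 % 30
for m in h:
    nodes = h // 33 + nodes
    if 25 >= 28:
        h = 27 - nodes
h = h + 26

nodes = 29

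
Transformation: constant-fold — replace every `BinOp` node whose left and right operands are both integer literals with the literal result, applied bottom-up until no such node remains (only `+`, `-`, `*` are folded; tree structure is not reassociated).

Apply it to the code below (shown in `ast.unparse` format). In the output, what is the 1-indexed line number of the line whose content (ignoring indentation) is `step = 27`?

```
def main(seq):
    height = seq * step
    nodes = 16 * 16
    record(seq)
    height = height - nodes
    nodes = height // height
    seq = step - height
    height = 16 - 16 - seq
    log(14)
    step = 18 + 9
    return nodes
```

Transformed code:
def main(seq):
    height = seq * step
    nodes = 256
    record(seq)
    height = height - nodes
    nodes = height // height
    seq = step - height
    height = 0 - seq
    log(14)
    step = 27
    return nodes

10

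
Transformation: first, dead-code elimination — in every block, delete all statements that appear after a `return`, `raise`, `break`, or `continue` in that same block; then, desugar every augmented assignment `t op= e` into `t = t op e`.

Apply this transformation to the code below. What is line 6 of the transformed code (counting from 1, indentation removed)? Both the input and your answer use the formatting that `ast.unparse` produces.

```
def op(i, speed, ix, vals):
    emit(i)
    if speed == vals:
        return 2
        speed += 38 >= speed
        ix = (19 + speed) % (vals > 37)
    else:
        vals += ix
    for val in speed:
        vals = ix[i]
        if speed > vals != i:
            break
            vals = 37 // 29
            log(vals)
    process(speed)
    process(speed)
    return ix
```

vals = vals + ix

Transformed code:
def op(i, speed, ix, vals):
    emit(i)
    if speed == vals:
        return 2
    else:
        vals = vals + ix
    for val in speed:
        vals = ix[i]
        if speed > vals != i:
            break
    process(speed)
    process(speed)
    return ix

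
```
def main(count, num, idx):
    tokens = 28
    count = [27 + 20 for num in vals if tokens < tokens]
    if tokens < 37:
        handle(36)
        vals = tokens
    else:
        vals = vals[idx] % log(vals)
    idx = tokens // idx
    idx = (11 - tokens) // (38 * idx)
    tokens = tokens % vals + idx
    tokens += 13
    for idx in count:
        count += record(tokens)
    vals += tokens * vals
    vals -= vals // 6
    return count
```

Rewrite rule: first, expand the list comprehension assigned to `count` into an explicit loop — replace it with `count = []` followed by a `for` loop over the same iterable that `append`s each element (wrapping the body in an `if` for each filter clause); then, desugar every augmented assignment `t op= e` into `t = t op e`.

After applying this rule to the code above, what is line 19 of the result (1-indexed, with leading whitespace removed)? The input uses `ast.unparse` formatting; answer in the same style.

vals = vals - vals // 6

Transformed code:
def main(count, num, idx):
    tokens = 28
    count = []
    for num in vals:
        if tokens < tokens:
            count.append(27 + 20)
    if tokens < 37:
        handle(36)
        vals = tokens
    else:
        vals = vals[idx] % log(vals)
    idx = tokens // idx
    idx = (11 - tokens) // (38 * idx)
    tokens = tokens % vals + idx
    tokens = tokens + 13
    for idx in count:
        count = count + record(tokens)
    vals = vals + tokens * vals
    vals = vals - vals // 6
    return count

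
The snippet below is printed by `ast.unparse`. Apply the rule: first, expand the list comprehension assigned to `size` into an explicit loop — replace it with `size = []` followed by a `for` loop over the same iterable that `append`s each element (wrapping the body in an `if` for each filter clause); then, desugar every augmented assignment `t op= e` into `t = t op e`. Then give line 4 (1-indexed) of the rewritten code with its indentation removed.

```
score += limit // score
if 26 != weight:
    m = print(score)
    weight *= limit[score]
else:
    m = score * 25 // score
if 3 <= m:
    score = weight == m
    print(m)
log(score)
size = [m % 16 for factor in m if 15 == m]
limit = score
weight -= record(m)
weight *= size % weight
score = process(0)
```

Transformed code:
score = score + limit // score
if 26 != weight:
    m = print(score)
    weight = weight * limit[score]
else:
    m = score * 25 // score
if 3 <= m:
    score = weight == m
    print(m)
log(score)
size = []
for factor in m:
    if 15 == m:
        size.append(m % 16)
limit = score
weight = weight - record(m)
weight = weight * (size % weight)
score = process(0)

weight = weight * limit[score]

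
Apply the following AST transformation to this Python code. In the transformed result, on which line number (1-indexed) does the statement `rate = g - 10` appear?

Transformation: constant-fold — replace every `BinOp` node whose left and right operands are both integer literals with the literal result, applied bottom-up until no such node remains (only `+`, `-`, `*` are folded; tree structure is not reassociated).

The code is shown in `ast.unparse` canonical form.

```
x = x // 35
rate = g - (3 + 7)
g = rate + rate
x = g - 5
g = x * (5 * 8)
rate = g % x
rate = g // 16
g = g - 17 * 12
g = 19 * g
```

Transformed code:
x = x // 35
rate = g - 10
g = rate + rate
x = g - 5
g = x * 40
rate = g % x
rate = g // 16
g = g - 204
g = 19 * g

2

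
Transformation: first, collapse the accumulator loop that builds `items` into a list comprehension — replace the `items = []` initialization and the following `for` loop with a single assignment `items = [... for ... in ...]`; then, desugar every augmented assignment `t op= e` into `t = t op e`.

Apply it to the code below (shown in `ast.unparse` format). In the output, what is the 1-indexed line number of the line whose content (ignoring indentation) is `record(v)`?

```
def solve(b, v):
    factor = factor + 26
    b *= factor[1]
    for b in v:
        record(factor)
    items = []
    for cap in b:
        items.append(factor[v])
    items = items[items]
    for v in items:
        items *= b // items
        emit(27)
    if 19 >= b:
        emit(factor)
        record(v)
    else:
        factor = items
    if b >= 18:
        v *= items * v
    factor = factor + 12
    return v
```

13

Transformed code:
def solve(b, v):
    factor = factor + 26
    b = b * factor[1]
    for b in v:
        record(factor)
    items = [factor[v] for cap in b]
    items = items[items]
    for v in items:
        items = items * (b // items)
        emit(27)
    if 19 >= b:
        emit(factor)
        record(v)
    else:
        factor = items
    if b >= 18:
        v = v * (items * v)
    factor = factor + 12
    return v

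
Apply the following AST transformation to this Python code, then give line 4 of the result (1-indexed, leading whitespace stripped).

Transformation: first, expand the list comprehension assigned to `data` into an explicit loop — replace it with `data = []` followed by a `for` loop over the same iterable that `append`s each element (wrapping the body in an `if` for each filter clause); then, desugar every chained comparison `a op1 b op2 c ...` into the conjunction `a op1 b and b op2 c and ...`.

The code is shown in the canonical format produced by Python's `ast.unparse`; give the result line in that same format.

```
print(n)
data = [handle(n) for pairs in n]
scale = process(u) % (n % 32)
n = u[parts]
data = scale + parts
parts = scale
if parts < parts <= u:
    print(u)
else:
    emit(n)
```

data.append(handle(n))

Transformed code:
print(n)
data = []
for pairs in n:
    data.append(handle(n))
scale = process(u) % (n % 32)
n = u[parts]
data = scale + parts
parts = scale
if parts < parts and parts <= u:
    print(u)
else:
    emit(n)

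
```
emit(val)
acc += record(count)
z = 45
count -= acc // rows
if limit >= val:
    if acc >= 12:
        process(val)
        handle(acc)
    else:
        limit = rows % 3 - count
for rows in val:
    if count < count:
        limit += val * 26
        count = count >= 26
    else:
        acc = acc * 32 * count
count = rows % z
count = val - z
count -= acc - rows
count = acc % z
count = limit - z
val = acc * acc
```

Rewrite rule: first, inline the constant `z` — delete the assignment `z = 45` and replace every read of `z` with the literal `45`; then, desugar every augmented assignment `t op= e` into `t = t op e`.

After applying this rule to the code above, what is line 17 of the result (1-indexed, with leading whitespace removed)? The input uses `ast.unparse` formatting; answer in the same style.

Transformed code:
emit(val)
acc = acc + record(count)
count = count - acc // rows
if limit >= val:
    if acc >= 12:
        process(val)
        handle(acc)
    else:
        limit = rows % 3 - count
for rows in val:
    if count < count:
        limit = limit + val * 26
        count = count >= 26
    else:
        acc = acc * 32 * count
count = rows % 45
count = val - 45
count = count - (acc - rows)
count = acc % 45
count = limit - 45
val = acc * acc

count = val - 45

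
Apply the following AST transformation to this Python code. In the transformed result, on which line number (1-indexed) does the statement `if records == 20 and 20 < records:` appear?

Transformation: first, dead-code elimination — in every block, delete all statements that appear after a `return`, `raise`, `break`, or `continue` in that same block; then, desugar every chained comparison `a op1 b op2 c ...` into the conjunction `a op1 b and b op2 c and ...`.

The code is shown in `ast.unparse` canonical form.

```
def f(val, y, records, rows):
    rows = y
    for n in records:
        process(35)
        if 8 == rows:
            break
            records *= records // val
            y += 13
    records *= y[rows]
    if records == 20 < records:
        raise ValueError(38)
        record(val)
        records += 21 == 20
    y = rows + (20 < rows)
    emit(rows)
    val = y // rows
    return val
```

8

Transformed code:
def f(val, y, records, rows):
    rows = y
    for n in records:
        process(35)
        if 8 == rows:
            break
    records *= y[rows]
    if records == 20 and 20 < records:
        raise ValueError(38)
    y = rows + (20 < rows)
    emit(rows)
    val = y // rows
    return val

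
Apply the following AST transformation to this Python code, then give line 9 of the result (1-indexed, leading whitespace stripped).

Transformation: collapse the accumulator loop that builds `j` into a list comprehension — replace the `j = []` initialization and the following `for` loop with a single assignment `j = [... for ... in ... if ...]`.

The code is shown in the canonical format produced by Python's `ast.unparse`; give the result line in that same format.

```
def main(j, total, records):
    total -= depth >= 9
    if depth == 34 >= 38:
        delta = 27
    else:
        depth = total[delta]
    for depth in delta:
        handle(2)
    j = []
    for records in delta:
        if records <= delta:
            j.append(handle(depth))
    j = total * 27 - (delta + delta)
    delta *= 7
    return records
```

Transformed code:
def main(j, total, records):
    total -= depth >= 9
    if depth == 34 >= 38:
        delta = 27
    else:
        depth = total[delta]
    for depth in delta:
        handle(2)
    j = [handle(depth) for records in delta if records <= delta]
    j = total * 27 - (delta + delta)
    delta *= 7
    return records

j = [handle(depth) for records in delta if records <= delta]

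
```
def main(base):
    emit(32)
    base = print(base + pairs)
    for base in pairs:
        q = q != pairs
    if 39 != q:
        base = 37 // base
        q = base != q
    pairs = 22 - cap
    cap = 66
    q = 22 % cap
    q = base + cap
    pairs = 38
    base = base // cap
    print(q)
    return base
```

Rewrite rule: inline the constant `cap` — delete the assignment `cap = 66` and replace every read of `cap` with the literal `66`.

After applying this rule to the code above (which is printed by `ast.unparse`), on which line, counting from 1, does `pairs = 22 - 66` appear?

9

Transformed code:
def main(base):
    emit(32)
    base = print(base + pairs)
    for base in pairs:
        q = q != pairs
    if 39 != q:
        base = 37 // base
        q = base != q
    pairs = 22 - 66
    q = 22 % 66
    q = base + 66
    pairs = 38
    base = base // 66
    print(q)
    return base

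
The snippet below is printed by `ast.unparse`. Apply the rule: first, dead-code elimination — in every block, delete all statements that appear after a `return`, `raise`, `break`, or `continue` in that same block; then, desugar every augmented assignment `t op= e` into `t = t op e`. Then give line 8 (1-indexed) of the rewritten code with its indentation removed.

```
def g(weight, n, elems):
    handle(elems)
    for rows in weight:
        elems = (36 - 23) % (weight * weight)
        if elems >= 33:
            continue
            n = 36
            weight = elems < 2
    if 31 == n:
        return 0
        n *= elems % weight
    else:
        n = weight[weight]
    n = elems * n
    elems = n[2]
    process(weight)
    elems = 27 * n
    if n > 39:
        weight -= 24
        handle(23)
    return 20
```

return 0

Transformed code:
def g(weight, n, elems):
    handle(elems)
    for rows in weight:
        elems = (36 - 23) % (weight * weight)
        if elems >= 33:
            continue
    if 31 == n:
        return 0
    else:
        n = weight[weight]
    n = elems * n
    elems = n[2]
    process(weight)
    elems = 27 * n
    if n > 39:
        weight = weight - 24
        handle(23)
    return 20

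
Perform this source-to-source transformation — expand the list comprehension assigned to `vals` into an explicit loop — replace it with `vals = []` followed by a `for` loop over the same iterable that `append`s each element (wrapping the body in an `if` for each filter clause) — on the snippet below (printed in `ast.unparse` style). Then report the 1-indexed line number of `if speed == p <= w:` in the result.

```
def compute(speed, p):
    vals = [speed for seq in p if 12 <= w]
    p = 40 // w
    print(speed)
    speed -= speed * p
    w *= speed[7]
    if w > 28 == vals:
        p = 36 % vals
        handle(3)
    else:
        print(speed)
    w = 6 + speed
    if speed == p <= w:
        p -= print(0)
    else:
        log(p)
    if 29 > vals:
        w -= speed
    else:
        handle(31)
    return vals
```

Transformed code:
def compute(speed, p):
    vals = []
    for seq in p:
        if 12 <= w:
            vals.append(speed)
    p = 40 // w
    print(speed)
    speed -= speed * p
    w *= speed[7]
    if w > 28 == vals:
        p = 36 % vals
        handle(3)
    else:
        print(speed)
    w = 6 + speed
    if speed == p <= w:
        p -= print(0)
    else:
        log(p)
    if 29 > vals:
        w -= speed
    else:
        handle(31)
    return vals

16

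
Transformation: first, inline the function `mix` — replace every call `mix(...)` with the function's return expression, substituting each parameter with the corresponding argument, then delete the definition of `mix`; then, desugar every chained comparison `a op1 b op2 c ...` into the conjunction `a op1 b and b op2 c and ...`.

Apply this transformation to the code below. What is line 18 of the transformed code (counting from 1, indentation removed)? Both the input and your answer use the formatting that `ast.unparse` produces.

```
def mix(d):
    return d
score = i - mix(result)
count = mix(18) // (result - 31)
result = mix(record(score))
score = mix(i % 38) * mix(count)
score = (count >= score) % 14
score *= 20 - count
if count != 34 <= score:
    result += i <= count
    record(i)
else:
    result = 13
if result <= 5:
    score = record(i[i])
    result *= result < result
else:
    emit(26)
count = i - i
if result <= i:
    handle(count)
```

Transformed code:
score = i - result
count = 18 // (result - 31)
result = record(score)
score = i % 38 * count
score = (count >= score) % 14
score *= 20 - count
if count != 34 and 34 <= score:
    result += i <= count
    record(i)
else:
    result = 13
if result <= 5:
    score = record(i[i])
    result *= result < result
else:
    emit(26)
count = i - i
if result <= i:
    handle(count)

if result <= i:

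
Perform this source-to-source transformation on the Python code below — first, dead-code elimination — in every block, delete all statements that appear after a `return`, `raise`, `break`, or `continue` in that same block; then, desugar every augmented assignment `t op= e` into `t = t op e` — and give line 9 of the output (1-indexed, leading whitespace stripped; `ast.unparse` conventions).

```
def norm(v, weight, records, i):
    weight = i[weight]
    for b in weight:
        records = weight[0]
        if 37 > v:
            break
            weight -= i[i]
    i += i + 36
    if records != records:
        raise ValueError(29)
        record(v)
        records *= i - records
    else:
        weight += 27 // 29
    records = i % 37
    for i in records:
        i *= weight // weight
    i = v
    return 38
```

Transformed code:
def norm(v, weight, records, i):
    weight = i[weight]
    for b in weight:
        records = weight[0]
        if 37 > v:
            break
    i = i + (i + 36)
    if records != records:
        raise ValueError(29)
    else:
        weight = weight + 27 // 29
    records = i % 37
    for i in records:
        i = i * (weight // weight)
    i = v
    return 38

raise ValueError(29)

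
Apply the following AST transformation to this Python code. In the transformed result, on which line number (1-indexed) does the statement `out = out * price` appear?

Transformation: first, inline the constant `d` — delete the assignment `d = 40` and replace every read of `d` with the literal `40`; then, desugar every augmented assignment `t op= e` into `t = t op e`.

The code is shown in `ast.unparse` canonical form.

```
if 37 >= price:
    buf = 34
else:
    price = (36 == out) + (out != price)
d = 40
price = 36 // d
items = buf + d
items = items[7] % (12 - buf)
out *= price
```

Transformed code:
if 37 >= price:
    buf = 34
else:
    price = (36 == out) + (out != price)
price = 36 // 40
items = buf + 40
items = items[7] % (12 - buf)
out = out * price

8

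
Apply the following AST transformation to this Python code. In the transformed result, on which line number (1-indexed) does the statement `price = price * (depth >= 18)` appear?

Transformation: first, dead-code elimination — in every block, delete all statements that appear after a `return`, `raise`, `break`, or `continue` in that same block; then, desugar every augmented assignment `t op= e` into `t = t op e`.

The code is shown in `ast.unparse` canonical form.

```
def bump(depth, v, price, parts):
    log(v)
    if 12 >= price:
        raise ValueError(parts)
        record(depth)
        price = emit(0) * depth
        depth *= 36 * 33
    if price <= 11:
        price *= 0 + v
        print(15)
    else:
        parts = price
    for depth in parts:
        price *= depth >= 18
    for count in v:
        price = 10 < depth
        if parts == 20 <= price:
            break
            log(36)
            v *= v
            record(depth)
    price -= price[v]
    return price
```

11

Transformed code:
def bump(depth, v, price, parts):
    log(v)
    if 12 >= price:
        raise ValueError(parts)
    if price <= 11:
        price = price * (0 + v)
        print(15)
    else:
        parts = price
    for depth in parts:
        price = price * (depth >= 18)
    for count in v:
        price = 10 < depth
        if parts == 20 <= price:
            break
    price = price - price[v]
    return price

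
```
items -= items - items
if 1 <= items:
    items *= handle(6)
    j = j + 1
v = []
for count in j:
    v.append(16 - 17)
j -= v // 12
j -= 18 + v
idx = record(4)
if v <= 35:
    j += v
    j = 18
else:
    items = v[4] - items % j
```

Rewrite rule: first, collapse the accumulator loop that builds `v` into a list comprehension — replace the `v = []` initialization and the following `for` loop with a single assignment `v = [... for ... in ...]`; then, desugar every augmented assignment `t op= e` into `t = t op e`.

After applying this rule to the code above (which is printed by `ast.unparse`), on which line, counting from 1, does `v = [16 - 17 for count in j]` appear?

Transformed code:
items = items - (items - items)
if 1 <= items:
    items = items * handle(6)
    j = j + 1
v = [16 - 17 for count in j]
j = j - v // 12
j = j - (18 + v)
idx = record(4)
if v <= 35:
    j = j + v
    j = 18
else:
    items = v[4] - items % j

5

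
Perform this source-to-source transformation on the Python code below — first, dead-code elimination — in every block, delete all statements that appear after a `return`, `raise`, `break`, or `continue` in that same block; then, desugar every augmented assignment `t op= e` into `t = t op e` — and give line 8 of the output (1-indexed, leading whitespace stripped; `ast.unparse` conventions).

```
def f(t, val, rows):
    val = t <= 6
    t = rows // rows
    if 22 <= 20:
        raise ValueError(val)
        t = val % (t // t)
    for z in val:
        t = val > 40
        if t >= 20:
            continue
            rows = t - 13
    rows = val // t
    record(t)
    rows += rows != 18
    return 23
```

Transformed code:
def f(t, val, rows):
    val = t <= 6
    t = rows // rows
    if 22 <= 20:
        raise ValueError(val)
    for z in val:
        t = val > 40
        if t >= 20:
            continue
    rows = val // t
    record(t)
    rows = rows + (rows != 18)
    return 23

if t >= 20:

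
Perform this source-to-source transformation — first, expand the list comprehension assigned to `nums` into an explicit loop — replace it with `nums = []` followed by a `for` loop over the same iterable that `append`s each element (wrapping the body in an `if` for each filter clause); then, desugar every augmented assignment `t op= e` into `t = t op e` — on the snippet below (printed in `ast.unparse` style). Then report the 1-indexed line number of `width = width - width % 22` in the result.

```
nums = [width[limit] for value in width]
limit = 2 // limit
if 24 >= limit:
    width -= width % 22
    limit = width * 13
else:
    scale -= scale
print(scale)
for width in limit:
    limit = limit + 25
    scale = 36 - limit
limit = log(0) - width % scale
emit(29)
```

Transformed code:
nums = []
for value in width:
    nums.append(width[limit])
limit = 2 // limit
if 24 >= limit:
    width = width - width % 22
    limit = width * 13
else:
    scale = scale - scale
print(scale)
for width in limit:
    limit = limit + 25
    scale = 36 - limit
limit = log(0) - width % scale
emit(29)

6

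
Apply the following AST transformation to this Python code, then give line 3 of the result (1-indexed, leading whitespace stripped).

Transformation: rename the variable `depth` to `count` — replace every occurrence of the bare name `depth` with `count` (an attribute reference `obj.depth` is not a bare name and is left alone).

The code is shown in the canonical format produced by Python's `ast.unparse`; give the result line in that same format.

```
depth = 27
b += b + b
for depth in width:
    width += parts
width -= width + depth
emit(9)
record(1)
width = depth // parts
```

for count in width:

Transformed code:
count = 27
b += b + b
for count in width:
    width += parts
width -= width + count
emit(9)
record(1)
width = count // parts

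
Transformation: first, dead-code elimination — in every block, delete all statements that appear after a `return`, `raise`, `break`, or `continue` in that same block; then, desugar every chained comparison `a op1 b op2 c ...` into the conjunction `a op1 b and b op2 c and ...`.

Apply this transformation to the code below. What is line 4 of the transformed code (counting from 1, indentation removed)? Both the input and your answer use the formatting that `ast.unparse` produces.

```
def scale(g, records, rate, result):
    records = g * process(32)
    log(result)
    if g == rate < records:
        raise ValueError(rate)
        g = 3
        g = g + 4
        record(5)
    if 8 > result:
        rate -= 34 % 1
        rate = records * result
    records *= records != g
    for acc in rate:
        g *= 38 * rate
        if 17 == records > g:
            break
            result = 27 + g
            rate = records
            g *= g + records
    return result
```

if g == rate and rate < records:

Transformed code:
def scale(g, records, rate, result):
    records = g * process(32)
    log(result)
    if g == rate and rate < records:
        raise ValueError(rate)
    if 8 > result:
        rate -= 34 % 1
        rate = records * result
    records *= records != g
    for acc in rate:
        g *= 38 * rate
        if 17 == records and records > g:
            break
    return result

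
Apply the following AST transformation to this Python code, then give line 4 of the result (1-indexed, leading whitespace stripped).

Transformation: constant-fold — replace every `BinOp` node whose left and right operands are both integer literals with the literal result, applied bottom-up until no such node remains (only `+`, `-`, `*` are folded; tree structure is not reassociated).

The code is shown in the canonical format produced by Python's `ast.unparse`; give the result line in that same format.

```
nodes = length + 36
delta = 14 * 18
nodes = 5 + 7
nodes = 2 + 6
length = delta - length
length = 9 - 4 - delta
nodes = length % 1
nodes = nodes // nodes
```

nodes = 8

Transformed code:
nodes = length + 36
delta = 252
nodes = 12
nodes = 8
length = delta - length
length = 5 - delta
nodes = length % 1
nodes = nodes // nodes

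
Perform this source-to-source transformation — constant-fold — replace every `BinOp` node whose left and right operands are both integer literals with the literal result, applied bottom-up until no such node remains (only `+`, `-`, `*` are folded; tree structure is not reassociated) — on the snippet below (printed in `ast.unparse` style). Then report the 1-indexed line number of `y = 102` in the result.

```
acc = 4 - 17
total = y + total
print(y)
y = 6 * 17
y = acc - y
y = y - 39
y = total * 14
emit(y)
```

Transformed code:
acc = -13
total = y + total
print(y)
y = 102
y = acc - y
y = y - 39
y = total * 14
emit(y)

4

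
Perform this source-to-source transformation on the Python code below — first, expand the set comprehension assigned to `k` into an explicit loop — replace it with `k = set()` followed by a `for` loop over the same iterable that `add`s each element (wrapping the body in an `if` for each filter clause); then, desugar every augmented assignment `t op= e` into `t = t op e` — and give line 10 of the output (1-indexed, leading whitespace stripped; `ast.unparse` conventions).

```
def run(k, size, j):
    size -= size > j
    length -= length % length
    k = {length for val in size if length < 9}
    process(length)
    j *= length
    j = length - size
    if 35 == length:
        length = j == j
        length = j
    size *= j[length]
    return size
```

j = length - size

Transformed code:
def run(k, size, j):
    size = size - (size > j)
    length = length - length % length
    k = set()
    for val in size:
        if length < 9:
            k.add(length)
    process(length)
    j = j * length
    j = length - size
    if 35 == length:
        length = j == j
        length = j
    size = size * j[length]
    return size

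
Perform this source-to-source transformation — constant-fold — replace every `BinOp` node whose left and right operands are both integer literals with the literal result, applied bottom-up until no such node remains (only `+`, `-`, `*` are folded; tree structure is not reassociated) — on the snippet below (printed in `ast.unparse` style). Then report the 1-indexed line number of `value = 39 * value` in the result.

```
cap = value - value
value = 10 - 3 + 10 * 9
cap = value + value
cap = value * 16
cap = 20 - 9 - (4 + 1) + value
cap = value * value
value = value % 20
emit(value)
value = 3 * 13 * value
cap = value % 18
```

Transformed code:
cap = value - value
value = 97
cap = value + value
cap = value * 16
cap = 6 + value
cap = value * value
value = value % 20
emit(value)
value = 39 * value
cap = value % 18

9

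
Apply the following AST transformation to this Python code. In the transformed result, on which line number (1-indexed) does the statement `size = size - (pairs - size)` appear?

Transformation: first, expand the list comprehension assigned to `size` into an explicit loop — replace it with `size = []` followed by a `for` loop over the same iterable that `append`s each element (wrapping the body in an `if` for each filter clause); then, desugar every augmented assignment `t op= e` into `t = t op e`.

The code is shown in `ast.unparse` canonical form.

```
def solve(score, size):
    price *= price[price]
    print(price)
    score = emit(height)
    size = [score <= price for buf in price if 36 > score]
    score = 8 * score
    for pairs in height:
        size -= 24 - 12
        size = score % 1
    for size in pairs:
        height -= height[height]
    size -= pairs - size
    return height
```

15

Transformed code:
def solve(score, size):
    price = price * price[price]
    print(price)
    score = emit(height)
    size = []
    for buf in price:
        if 36 > score:
            size.append(score <= price)
    score = 8 * score
    for pairs in height:
        size = size - (24 - 12)
        size = score % 1
    for size in pairs:
        height = height - height[height]
    size = size - (pairs - size)
    return height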